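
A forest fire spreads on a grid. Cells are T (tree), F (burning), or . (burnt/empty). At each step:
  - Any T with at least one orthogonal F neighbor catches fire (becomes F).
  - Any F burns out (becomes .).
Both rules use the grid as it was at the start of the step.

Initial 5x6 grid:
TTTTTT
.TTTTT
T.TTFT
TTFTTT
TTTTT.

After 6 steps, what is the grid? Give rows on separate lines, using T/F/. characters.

Step 1: 8 trees catch fire, 2 burn out
  TTTTTT
  .TTTFT
  T.FF.F
  TF.FFT
  TTFTT.
Step 2: 9 trees catch fire, 8 burn out
  TTTTFT
  .TFF.F
  T.....
  F....F
  TF.FF.
Step 3: 6 trees catch fire, 9 burn out
  TTFF.F
  .F....
  F.....
  ......
  F.....
Step 4: 1 trees catch fire, 6 burn out
  TF....
  ......
  ......
  ......
  ......
Step 5: 1 trees catch fire, 1 burn out
  F.....
  ......
  ......
  ......
  ......
Step 6: 0 trees catch fire, 1 burn out
  ......
  ......
  ......
  ......
  ......

......
......
......
......
......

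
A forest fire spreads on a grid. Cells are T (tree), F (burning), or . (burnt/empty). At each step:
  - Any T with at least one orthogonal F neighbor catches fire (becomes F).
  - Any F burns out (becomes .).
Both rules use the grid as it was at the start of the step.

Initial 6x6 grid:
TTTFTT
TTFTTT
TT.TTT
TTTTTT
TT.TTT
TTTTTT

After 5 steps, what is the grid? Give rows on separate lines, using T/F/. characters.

Step 1: 4 trees catch fire, 2 burn out
  TTF.FT
  TF.FTT
  TT.TTT
  TTTTTT
  TT.TTT
  TTTTTT
Step 2: 6 trees catch fire, 4 burn out
  TF...F
  F...FT
  TF.FTT
  TTTTTT
  TT.TTT
  TTTTTT
Step 3: 6 trees catch fire, 6 burn out
  F.....
  .....F
  F...FT
  TFTFTT
  TT.TTT
  TTTTTT
Step 4: 6 trees catch fire, 6 burn out
  ......
  ......
  .....F
  F.F.FT
  TF.FTT
  TTTTTT
Step 5: 5 trees catch fire, 6 burn out
  ......
  ......
  ......
  .....F
  F...FT
  TFTFTT

......
......
......
.....F
F...FT
TFTFTT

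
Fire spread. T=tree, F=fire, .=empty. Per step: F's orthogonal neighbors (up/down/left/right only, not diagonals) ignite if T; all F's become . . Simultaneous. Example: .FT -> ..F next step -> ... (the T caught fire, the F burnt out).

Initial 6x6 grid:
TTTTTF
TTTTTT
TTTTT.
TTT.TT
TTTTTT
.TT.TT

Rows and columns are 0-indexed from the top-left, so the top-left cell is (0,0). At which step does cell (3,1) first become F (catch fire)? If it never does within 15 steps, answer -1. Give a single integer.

Step 1: cell (3,1)='T' (+2 fires, +1 burnt)
Step 2: cell (3,1)='T' (+2 fires, +2 burnt)
Step 3: cell (3,1)='T' (+3 fires, +2 burnt)
Step 4: cell (3,1)='T' (+4 fires, +3 burnt)
Step 5: cell (3,1)='T' (+5 fires, +4 burnt)
Step 6: cell (3,1)='T' (+6 fires, +5 burnt)
Step 7: cell (3,1)='F' (+4 fires, +6 burnt)
  -> target ignites at step 7
Step 8: cell (3,1)='.' (+3 fires, +4 burnt)
Step 9: cell (3,1)='.' (+2 fires, +3 burnt)
Step 10: cell (3,1)='.' (+0 fires, +2 burnt)
  fire out at step 10

7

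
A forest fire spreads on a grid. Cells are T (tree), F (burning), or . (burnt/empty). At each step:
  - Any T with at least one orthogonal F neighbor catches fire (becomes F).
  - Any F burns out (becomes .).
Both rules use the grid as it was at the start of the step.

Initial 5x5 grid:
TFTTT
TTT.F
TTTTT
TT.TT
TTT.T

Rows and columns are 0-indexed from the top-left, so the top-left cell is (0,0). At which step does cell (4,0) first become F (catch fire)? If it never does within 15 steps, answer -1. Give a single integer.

Step 1: cell (4,0)='T' (+5 fires, +2 burnt)
Step 2: cell (4,0)='T' (+6 fires, +5 burnt)
Step 3: cell (4,0)='T' (+5 fires, +6 burnt)
Step 4: cell (4,0)='T' (+2 fires, +5 burnt)
Step 5: cell (4,0)='F' (+2 fires, +2 burnt)
  -> target ignites at step 5
Step 6: cell (4,0)='.' (+0 fires, +2 burnt)
  fire out at step 6

5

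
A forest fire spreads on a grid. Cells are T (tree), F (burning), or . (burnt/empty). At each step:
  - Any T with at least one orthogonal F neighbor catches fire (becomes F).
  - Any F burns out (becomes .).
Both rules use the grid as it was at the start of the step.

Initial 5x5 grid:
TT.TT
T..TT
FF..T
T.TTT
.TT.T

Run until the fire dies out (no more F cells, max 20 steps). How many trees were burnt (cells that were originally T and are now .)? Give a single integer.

Step 1: +2 fires, +2 burnt (F count now 2)
Step 2: +1 fires, +2 burnt (F count now 1)
Step 3: +1 fires, +1 burnt (F count now 1)
Step 4: +0 fires, +1 burnt (F count now 0)
Fire out after step 4
Initially T: 15, now '.': 14
Total burnt (originally-T cells now '.'): 4

Answer: 4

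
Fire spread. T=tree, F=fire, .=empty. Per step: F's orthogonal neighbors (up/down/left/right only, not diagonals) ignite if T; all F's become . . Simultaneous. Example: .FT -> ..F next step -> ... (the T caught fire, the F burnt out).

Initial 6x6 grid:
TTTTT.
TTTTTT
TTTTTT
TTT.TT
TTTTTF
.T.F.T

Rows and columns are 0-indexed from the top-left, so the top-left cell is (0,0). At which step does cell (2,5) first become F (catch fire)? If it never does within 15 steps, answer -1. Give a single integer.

Step 1: cell (2,5)='T' (+4 fires, +2 burnt)
Step 2: cell (2,5)='F' (+3 fires, +4 burnt)
  -> target ignites at step 2
Step 3: cell (2,5)='.' (+4 fires, +3 burnt)
Step 4: cell (2,5)='.' (+6 fires, +4 burnt)
Step 5: cell (2,5)='.' (+5 fires, +6 burnt)
Step 6: cell (2,5)='.' (+4 fires, +5 burnt)
Step 7: cell (2,5)='.' (+2 fires, +4 burnt)
Step 8: cell (2,5)='.' (+1 fires, +2 burnt)
Step 9: cell (2,5)='.' (+0 fires, +1 burnt)
  fire out at step 9

2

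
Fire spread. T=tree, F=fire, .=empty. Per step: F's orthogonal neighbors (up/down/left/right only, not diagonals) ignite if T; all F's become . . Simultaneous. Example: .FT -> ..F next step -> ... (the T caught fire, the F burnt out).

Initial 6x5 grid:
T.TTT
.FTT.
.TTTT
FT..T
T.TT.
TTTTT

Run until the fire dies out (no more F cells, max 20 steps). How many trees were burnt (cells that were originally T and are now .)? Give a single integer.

Step 1: +4 fires, +2 burnt (F count now 4)
Step 2: +4 fires, +4 burnt (F count now 4)
Step 3: +3 fires, +4 burnt (F count now 3)
Step 4: +3 fires, +3 burnt (F count now 3)
Step 5: +3 fires, +3 burnt (F count now 3)
Step 6: +2 fires, +3 burnt (F count now 2)
Step 7: +0 fires, +2 burnt (F count now 0)
Fire out after step 7
Initially T: 20, now '.': 29
Total burnt (originally-T cells now '.'): 19

Answer: 19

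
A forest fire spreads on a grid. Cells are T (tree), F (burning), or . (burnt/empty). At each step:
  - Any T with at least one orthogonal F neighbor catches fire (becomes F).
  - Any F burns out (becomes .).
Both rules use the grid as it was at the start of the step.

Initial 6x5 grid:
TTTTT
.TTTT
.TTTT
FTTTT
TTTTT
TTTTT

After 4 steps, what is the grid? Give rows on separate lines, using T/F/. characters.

Step 1: 2 trees catch fire, 1 burn out
  TTTTT
  .TTTT
  .TTTT
  .FTTT
  FTTTT
  TTTTT
Step 2: 4 trees catch fire, 2 burn out
  TTTTT
  .TTTT
  .FTTT
  ..FTT
  .FTTT
  FTTTT
Step 3: 5 trees catch fire, 4 burn out
  TTTTT
  .FTTT
  ..FTT
  ...FT
  ..FTT
  .FTTT
Step 4: 6 trees catch fire, 5 burn out
  TFTTT
  ..FTT
  ...FT
  ....F
  ...FT
  ..FTT

TFTTT
..FTT
...FT
....F
...FT
..FTT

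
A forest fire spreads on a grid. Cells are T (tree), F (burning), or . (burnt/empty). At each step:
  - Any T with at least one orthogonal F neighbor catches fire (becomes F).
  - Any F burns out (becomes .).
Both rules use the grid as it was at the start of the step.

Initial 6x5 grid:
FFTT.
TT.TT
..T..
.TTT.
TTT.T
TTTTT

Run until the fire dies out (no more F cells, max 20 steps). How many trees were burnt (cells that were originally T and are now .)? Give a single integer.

Answer: 6

Derivation:
Step 1: +3 fires, +2 burnt (F count now 3)
Step 2: +1 fires, +3 burnt (F count now 1)
Step 3: +1 fires, +1 burnt (F count now 1)
Step 4: +1 fires, +1 burnt (F count now 1)
Step 5: +0 fires, +1 burnt (F count now 0)
Fire out after step 5
Initially T: 19, now '.': 17
Total burnt (originally-T cells now '.'): 6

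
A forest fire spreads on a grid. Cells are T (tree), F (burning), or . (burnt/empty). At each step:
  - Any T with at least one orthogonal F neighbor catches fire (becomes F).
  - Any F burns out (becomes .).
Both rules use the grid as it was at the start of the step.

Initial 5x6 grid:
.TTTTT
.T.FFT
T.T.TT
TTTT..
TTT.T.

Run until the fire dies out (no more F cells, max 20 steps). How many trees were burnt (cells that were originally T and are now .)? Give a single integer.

Answer: 9

Derivation:
Step 1: +4 fires, +2 burnt (F count now 4)
Step 2: +3 fires, +4 burnt (F count now 3)
Step 3: +1 fires, +3 burnt (F count now 1)
Step 4: +1 fires, +1 burnt (F count now 1)
Step 5: +0 fires, +1 burnt (F count now 0)
Fire out after step 5
Initially T: 19, now '.': 20
Total burnt (originally-T cells now '.'): 9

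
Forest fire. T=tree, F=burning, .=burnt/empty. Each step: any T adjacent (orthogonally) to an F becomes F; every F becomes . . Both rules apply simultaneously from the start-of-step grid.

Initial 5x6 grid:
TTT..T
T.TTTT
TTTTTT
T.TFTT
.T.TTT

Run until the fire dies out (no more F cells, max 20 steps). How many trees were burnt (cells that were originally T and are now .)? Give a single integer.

Answer: 22

Derivation:
Step 1: +4 fires, +1 burnt (F count now 4)
Step 2: +5 fires, +4 burnt (F count now 5)
Step 3: +5 fires, +5 burnt (F count now 5)
Step 4: +3 fires, +5 burnt (F count now 3)
Step 5: +4 fires, +3 burnt (F count now 4)
Step 6: +1 fires, +4 burnt (F count now 1)
Step 7: +0 fires, +1 burnt (F count now 0)
Fire out after step 7
Initially T: 23, now '.': 29
Total burnt (originally-T cells now '.'): 22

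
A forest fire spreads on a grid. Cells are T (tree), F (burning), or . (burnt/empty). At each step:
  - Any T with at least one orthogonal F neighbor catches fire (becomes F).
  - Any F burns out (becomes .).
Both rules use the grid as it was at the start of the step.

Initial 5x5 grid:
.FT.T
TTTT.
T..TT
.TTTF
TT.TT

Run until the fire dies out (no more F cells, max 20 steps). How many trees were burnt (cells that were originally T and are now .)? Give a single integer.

Step 1: +5 fires, +2 burnt (F count now 5)
Step 2: +5 fires, +5 burnt (F count now 5)
Step 3: +3 fires, +5 burnt (F count now 3)
Step 4: +1 fires, +3 burnt (F count now 1)
Step 5: +1 fires, +1 burnt (F count now 1)
Step 6: +0 fires, +1 burnt (F count now 0)
Fire out after step 6
Initially T: 16, now '.': 24
Total burnt (originally-T cells now '.'): 15

Answer: 15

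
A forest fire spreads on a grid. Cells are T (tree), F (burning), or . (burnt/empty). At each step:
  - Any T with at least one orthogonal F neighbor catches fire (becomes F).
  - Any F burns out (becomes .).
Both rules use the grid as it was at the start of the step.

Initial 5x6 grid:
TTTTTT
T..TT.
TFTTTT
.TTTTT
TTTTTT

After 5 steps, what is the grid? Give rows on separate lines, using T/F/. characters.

Step 1: 3 trees catch fire, 1 burn out
  TTTTTT
  T..TT.
  F.FTTT
  .FTTTT
  TTTTTT
Step 2: 4 trees catch fire, 3 burn out
  TTTTTT
  F..TT.
  ...FTT
  ..FTTT
  TFTTTT
Step 3: 6 trees catch fire, 4 burn out
  FTTTTT
  ...FT.
  ....FT
  ...FTT
  F.FTTT
Step 4: 6 trees catch fire, 6 burn out
  .FTFTT
  ....F.
  .....F
  ....FT
  ...FTT
Step 5: 4 trees catch fire, 6 burn out
  ..F.FT
  ......
  ......
  .....F
  ....FT

..F.FT
......
......
.....F
....FT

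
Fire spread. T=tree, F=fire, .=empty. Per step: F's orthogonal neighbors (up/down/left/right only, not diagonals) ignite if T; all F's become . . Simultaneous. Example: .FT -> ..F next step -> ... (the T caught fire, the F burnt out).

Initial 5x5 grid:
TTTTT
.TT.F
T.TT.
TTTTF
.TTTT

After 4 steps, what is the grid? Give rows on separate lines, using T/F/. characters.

Step 1: 3 trees catch fire, 2 burn out
  TTTTF
  .TT..
  T.TT.
  TTTF.
  .TTTF
Step 2: 4 trees catch fire, 3 burn out
  TTTF.
  .TT..
  T.TF.
  TTF..
  .TTF.
Step 3: 4 trees catch fire, 4 burn out
  TTF..
  .TT..
  T.F..
  TF...
  .TF..
Step 4: 4 trees catch fire, 4 burn out
  TF...
  .TF..
  T....
  F....
  .F...

TF...
.TF..
T....
F....
.F...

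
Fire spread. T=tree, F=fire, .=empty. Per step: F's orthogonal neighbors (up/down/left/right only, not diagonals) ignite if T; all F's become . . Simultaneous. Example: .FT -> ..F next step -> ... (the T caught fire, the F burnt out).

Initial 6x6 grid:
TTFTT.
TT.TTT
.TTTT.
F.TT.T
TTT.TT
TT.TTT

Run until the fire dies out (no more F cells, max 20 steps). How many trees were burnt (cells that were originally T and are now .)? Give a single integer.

Answer: 20

Derivation:
Step 1: +3 fires, +2 burnt (F count now 3)
Step 2: +6 fires, +3 burnt (F count now 6)
Step 3: +6 fires, +6 burnt (F count now 6)
Step 4: +5 fires, +6 burnt (F count now 5)
Step 5: +0 fires, +5 burnt (F count now 0)
Fire out after step 5
Initially T: 26, now '.': 30
Total burnt (originally-T cells now '.'): 20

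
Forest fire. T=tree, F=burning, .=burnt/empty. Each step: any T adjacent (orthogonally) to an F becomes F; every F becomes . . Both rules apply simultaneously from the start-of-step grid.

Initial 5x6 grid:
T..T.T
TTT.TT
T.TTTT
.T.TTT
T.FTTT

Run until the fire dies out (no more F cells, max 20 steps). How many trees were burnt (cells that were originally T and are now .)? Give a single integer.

Answer: 18

Derivation:
Step 1: +1 fires, +1 burnt (F count now 1)
Step 2: +2 fires, +1 burnt (F count now 2)
Step 3: +3 fires, +2 burnt (F count now 3)
Step 4: +3 fires, +3 burnt (F count now 3)
Step 5: +3 fires, +3 burnt (F count now 3)
Step 6: +2 fires, +3 burnt (F count now 2)
Step 7: +2 fires, +2 burnt (F count now 2)
Step 8: +2 fires, +2 burnt (F count now 2)
Step 9: +0 fires, +2 burnt (F count now 0)
Fire out after step 9
Initially T: 21, now '.': 27
Total burnt (originally-T cells now '.'): 18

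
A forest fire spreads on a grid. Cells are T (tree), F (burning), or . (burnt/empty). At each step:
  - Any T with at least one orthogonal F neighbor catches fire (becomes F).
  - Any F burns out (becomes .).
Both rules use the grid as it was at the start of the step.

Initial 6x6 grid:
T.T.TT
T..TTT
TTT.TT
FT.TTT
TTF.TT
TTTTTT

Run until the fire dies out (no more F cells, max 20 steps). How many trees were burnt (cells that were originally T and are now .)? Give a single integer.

Answer: 26

Derivation:
Step 1: +5 fires, +2 burnt (F count now 5)
Step 2: +5 fires, +5 burnt (F count now 5)
Step 3: +3 fires, +5 burnt (F count now 3)
Step 4: +2 fires, +3 burnt (F count now 2)
Step 5: +2 fires, +2 burnt (F count now 2)
Step 6: +3 fires, +2 burnt (F count now 3)
Step 7: +2 fires, +3 burnt (F count now 2)
Step 8: +3 fires, +2 burnt (F count now 3)
Step 9: +1 fires, +3 burnt (F count now 1)
Step 10: +0 fires, +1 burnt (F count now 0)
Fire out after step 10
Initially T: 27, now '.': 35
Total burnt (originally-T cells now '.'): 26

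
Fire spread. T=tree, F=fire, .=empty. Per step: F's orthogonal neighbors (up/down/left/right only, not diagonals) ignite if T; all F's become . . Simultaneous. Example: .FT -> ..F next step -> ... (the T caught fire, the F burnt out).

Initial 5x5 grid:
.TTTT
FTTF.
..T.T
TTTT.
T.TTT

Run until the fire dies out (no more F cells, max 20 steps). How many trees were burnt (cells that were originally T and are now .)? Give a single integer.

Step 1: +3 fires, +2 burnt (F count now 3)
Step 2: +4 fires, +3 burnt (F count now 4)
Step 3: +1 fires, +4 burnt (F count now 1)
Step 4: +3 fires, +1 burnt (F count now 3)
Step 5: +2 fires, +3 burnt (F count now 2)
Step 6: +2 fires, +2 burnt (F count now 2)
Step 7: +0 fires, +2 burnt (F count now 0)
Fire out after step 7
Initially T: 16, now '.': 24
Total burnt (originally-T cells now '.'): 15

Answer: 15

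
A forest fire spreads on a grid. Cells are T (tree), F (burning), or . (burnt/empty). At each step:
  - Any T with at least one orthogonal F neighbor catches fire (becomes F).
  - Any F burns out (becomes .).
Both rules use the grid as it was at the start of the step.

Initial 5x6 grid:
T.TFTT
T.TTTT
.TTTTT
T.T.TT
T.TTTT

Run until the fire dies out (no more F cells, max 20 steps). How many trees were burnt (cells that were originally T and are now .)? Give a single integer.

Answer: 19

Derivation:
Step 1: +3 fires, +1 burnt (F count now 3)
Step 2: +4 fires, +3 burnt (F count now 4)
Step 3: +3 fires, +4 burnt (F count now 3)
Step 4: +4 fires, +3 burnt (F count now 4)
Step 5: +3 fires, +4 burnt (F count now 3)
Step 6: +2 fires, +3 burnt (F count now 2)
Step 7: +0 fires, +2 burnt (F count now 0)
Fire out after step 7
Initially T: 23, now '.': 26
Total burnt (originally-T cells now '.'): 19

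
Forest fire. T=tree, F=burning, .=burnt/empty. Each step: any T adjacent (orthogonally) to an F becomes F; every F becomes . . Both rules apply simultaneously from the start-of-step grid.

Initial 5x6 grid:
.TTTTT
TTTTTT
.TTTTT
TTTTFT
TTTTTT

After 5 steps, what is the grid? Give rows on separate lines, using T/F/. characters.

Step 1: 4 trees catch fire, 1 burn out
  .TTTTT
  TTTTTT
  .TTTFT
  TTTF.F
  TTTTFT
Step 2: 6 trees catch fire, 4 burn out
  .TTTTT
  TTTTFT
  .TTF.F
  TTF...
  TTTF.F
Step 3: 6 trees catch fire, 6 burn out
  .TTTFT
  TTTF.F
  .TF...
  TF....
  TTF...
Step 4: 6 trees catch fire, 6 burn out
  .TTF.F
  TTF...
  .F....
  F.....
  TF....
Step 5: 3 trees catch fire, 6 burn out
  .TF...
  TF....
  ......
  ......
  F.....

.TF...
TF....
......
......
F.....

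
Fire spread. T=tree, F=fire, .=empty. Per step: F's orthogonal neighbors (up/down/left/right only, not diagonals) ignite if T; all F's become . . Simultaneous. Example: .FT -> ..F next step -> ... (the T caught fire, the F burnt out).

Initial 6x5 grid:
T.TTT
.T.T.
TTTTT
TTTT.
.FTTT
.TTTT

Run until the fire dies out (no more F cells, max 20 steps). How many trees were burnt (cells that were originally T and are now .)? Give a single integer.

Answer: 21

Derivation:
Step 1: +3 fires, +1 burnt (F count now 3)
Step 2: +5 fires, +3 burnt (F count now 5)
Step 3: +6 fires, +5 burnt (F count now 6)
Step 4: +2 fires, +6 burnt (F count now 2)
Step 5: +2 fires, +2 burnt (F count now 2)
Step 6: +1 fires, +2 burnt (F count now 1)
Step 7: +2 fires, +1 burnt (F count now 2)
Step 8: +0 fires, +2 burnt (F count now 0)
Fire out after step 8
Initially T: 22, now '.': 29
Total burnt (originally-T cells now '.'): 21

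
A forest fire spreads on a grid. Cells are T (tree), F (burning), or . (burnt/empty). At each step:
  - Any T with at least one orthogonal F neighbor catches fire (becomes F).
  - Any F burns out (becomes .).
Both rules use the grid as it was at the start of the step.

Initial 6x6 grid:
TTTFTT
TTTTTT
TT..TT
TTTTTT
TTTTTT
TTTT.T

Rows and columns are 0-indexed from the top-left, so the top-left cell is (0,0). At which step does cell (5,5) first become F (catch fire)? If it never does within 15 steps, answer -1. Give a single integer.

Step 1: cell (5,5)='T' (+3 fires, +1 burnt)
Step 2: cell (5,5)='T' (+4 fires, +3 burnt)
Step 3: cell (5,5)='T' (+4 fires, +4 burnt)
Step 4: cell (5,5)='T' (+4 fires, +4 burnt)
Step 5: cell (5,5)='T' (+5 fires, +4 burnt)
Step 6: cell (5,5)='T' (+5 fires, +5 burnt)
Step 7: cell (5,5)='F' (+5 fires, +5 burnt)
  -> target ignites at step 7
Step 8: cell (5,5)='.' (+2 fires, +5 burnt)
Step 9: cell (5,5)='.' (+0 fires, +2 burnt)
  fire out at step 9

7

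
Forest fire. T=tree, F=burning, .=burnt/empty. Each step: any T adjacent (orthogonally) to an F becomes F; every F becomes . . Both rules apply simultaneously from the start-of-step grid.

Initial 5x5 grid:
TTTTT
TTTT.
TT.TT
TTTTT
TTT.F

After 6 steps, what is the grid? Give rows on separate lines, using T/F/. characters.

Step 1: 1 trees catch fire, 1 burn out
  TTTTT
  TTTT.
  TT.TT
  TTTTF
  TTT..
Step 2: 2 trees catch fire, 1 burn out
  TTTTT
  TTTT.
  TT.TF
  TTTF.
  TTT..
Step 3: 2 trees catch fire, 2 burn out
  TTTTT
  TTTT.
  TT.F.
  TTF..
  TTT..
Step 4: 3 trees catch fire, 2 burn out
  TTTTT
  TTTF.
  TT...
  TF...
  TTF..
Step 5: 5 trees catch fire, 3 burn out
  TTTFT
  TTF..
  TF...
  F....
  TF...
Step 6: 5 trees catch fire, 5 burn out
  TTF.F
  TF...
  F....
  .....
  F....

TTF.F
TF...
F....
.....
F....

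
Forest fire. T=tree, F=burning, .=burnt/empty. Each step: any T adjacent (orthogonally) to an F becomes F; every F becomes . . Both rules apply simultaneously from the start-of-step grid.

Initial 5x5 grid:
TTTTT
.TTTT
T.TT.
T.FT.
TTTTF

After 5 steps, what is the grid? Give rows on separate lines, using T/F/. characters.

Step 1: 4 trees catch fire, 2 burn out
  TTTTT
  .TTTT
  T.FT.
  T..F.
  TTFF.
Step 2: 3 trees catch fire, 4 burn out
  TTTTT
  .TFTT
  T..F.
  T....
  TF...
Step 3: 4 trees catch fire, 3 burn out
  TTFTT
  .F.FT
  T....
  T....
  F....
Step 4: 4 trees catch fire, 4 burn out
  TF.FT
  ....F
  T....
  F....
  .....
Step 5: 3 trees catch fire, 4 burn out
  F...F
  .....
  F....
  .....
  .....

F...F
.....
F....
.....
.....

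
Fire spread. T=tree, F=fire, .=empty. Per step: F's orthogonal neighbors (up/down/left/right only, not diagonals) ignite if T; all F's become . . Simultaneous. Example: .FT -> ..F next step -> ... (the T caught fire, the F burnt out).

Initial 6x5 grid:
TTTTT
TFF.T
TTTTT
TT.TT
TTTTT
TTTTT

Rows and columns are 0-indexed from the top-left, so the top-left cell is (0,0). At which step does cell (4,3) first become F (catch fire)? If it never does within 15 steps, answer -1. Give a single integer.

Step 1: cell (4,3)='T' (+5 fires, +2 burnt)
Step 2: cell (4,3)='T' (+5 fires, +5 burnt)
Step 3: cell (4,3)='T' (+5 fires, +5 burnt)
Step 4: cell (4,3)='F' (+6 fires, +5 burnt)
  -> target ignites at step 4
Step 5: cell (4,3)='.' (+4 fires, +6 burnt)
Step 6: cell (4,3)='.' (+1 fires, +4 burnt)
Step 7: cell (4,3)='.' (+0 fires, +1 burnt)
  fire out at step 7

4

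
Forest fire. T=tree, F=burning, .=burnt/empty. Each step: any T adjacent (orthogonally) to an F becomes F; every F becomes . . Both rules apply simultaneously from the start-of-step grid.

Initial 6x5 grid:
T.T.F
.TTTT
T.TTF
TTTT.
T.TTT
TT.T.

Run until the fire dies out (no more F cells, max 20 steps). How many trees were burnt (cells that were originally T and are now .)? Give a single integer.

Step 1: +2 fires, +2 burnt (F count now 2)
Step 2: +3 fires, +2 burnt (F count now 3)
Step 3: +3 fires, +3 burnt (F count now 3)
Step 4: +6 fires, +3 burnt (F count now 6)
Step 5: +1 fires, +6 burnt (F count now 1)
Step 6: +2 fires, +1 burnt (F count now 2)
Step 7: +1 fires, +2 burnt (F count now 1)
Step 8: +1 fires, +1 burnt (F count now 1)
Step 9: +0 fires, +1 burnt (F count now 0)
Fire out after step 9
Initially T: 20, now '.': 29
Total burnt (originally-T cells now '.'): 19

Answer: 19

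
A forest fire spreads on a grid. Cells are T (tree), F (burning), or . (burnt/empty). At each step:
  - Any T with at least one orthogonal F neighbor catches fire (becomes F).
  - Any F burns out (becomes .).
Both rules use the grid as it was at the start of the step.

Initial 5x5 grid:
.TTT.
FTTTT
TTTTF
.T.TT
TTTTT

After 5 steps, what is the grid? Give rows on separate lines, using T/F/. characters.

Step 1: 5 trees catch fire, 2 burn out
  .TTT.
  .FTTF
  FTTF.
  .T.TF
  TTTTT
Step 2: 7 trees catch fire, 5 burn out
  .FTT.
  ..FF.
  .FF..
  .T.F.
  TTTTF
Step 3: 4 trees catch fire, 7 burn out
  ..FF.
  .....
  .....
  .F...
  TTTF.
Step 4: 2 trees catch fire, 4 burn out
  .....
  .....
  .....
  .....
  TFF..
Step 5: 1 trees catch fire, 2 burn out
  .....
  .....
  .....
  .....
  F....

.....
.....
.....
.....
F....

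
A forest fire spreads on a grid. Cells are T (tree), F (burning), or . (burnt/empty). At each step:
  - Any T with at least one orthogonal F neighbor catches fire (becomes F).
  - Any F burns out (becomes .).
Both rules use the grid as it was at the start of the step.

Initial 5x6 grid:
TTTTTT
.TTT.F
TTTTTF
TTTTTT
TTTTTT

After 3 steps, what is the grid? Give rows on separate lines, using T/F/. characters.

Step 1: 3 trees catch fire, 2 burn out
  TTTTTF
  .TTT..
  TTTTF.
  TTTTTF
  TTTTTT
Step 2: 4 trees catch fire, 3 burn out
  TTTTF.
  .TTT..
  TTTF..
  TTTTF.
  TTTTTF
Step 3: 5 trees catch fire, 4 burn out
  TTTF..
  .TTF..
  TTF...
  TTTF..
  TTTTF.

TTTF..
.TTF..
TTF...
TTTF..
TTTTF.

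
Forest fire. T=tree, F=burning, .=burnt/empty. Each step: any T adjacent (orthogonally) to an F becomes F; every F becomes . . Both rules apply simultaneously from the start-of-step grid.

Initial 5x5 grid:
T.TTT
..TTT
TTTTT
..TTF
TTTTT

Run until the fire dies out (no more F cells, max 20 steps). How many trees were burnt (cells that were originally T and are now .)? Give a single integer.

Answer: 18

Derivation:
Step 1: +3 fires, +1 burnt (F count now 3)
Step 2: +4 fires, +3 burnt (F count now 4)
Step 3: +4 fires, +4 burnt (F count now 4)
Step 4: +4 fires, +4 burnt (F count now 4)
Step 5: +3 fires, +4 burnt (F count now 3)
Step 6: +0 fires, +3 burnt (F count now 0)
Fire out after step 6
Initially T: 19, now '.': 24
Total burnt (originally-T cells now '.'): 18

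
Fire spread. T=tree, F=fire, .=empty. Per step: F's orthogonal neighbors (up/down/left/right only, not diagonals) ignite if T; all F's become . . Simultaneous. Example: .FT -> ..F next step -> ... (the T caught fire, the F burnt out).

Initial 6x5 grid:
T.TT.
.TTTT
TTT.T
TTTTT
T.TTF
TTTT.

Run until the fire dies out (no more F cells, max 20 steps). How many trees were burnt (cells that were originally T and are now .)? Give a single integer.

Answer: 22

Derivation:
Step 1: +2 fires, +1 burnt (F count now 2)
Step 2: +4 fires, +2 burnt (F count now 4)
Step 3: +3 fires, +4 burnt (F count now 3)
Step 4: +4 fires, +3 burnt (F count now 4)
Step 5: +5 fires, +4 burnt (F count now 5)
Step 6: +4 fires, +5 burnt (F count now 4)
Step 7: +0 fires, +4 burnt (F count now 0)
Fire out after step 7
Initially T: 23, now '.': 29
Total burnt (originally-T cells now '.'): 22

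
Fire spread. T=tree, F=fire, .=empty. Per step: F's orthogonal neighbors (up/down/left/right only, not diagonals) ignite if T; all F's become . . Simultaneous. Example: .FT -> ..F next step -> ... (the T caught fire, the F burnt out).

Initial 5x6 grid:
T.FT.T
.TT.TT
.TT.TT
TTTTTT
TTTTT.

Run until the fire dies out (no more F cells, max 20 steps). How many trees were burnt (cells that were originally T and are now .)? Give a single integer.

Answer: 21

Derivation:
Step 1: +2 fires, +1 burnt (F count now 2)
Step 2: +2 fires, +2 burnt (F count now 2)
Step 3: +2 fires, +2 burnt (F count now 2)
Step 4: +3 fires, +2 burnt (F count now 3)
Step 5: +4 fires, +3 burnt (F count now 4)
Step 6: +4 fires, +4 burnt (F count now 4)
Step 7: +2 fires, +4 burnt (F count now 2)
Step 8: +1 fires, +2 burnt (F count now 1)
Step 9: +1 fires, +1 burnt (F count now 1)
Step 10: +0 fires, +1 burnt (F count now 0)
Fire out after step 10
Initially T: 22, now '.': 29
Total burnt (originally-T cells now '.'): 21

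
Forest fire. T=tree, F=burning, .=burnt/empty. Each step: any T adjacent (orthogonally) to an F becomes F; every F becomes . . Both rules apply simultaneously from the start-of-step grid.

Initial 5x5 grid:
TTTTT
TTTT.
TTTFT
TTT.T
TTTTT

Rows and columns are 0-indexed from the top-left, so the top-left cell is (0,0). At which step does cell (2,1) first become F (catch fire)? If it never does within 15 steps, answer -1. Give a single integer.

Step 1: cell (2,1)='T' (+3 fires, +1 burnt)
Step 2: cell (2,1)='F' (+5 fires, +3 burnt)
  -> target ignites at step 2
Step 3: cell (2,1)='.' (+7 fires, +5 burnt)
Step 4: cell (2,1)='.' (+5 fires, +7 burnt)
Step 5: cell (2,1)='.' (+2 fires, +5 burnt)
Step 6: cell (2,1)='.' (+0 fires, +2 burnt)
  fire out at step 6

2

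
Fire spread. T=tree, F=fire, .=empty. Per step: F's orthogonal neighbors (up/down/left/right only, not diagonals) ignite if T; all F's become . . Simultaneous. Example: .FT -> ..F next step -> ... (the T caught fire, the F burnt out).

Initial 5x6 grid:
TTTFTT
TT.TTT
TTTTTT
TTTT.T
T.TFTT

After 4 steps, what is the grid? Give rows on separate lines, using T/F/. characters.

Step 1: 6 trees catch fire, 2 burn out
  TTF.FT
  TT.FTT
  TTTTTT
  TTTF.T
  T.F.FT
Step 2: 6 trees catch fire, 6 burn out
  TF...F
  TT..FT
  TTTFTT
  TTF..T
  T....F
Step 3: 7 trees catch fire, 6 burn out
  F.....
  TF...F
  TTF.FT
  TF...F
  T.....
Step 4: 4 trees catch fire, 7 burn out
  ......
  F.....
  TF...F
  F.....
  T.....

......
F.....
TF...F
F.....
T.....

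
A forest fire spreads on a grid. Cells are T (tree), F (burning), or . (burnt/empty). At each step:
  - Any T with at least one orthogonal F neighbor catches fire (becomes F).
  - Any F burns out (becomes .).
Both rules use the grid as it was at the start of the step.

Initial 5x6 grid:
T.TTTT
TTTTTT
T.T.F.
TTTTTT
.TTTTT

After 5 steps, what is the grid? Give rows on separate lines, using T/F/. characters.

Step 1: 2 trees catch fire, 1 burn out
  T.TTTT
  TTTTFT
  T.T...
  TTTTFT
  .TTTTT
Step 2: 6 trees catch fire, 2 burn out
  T.TTFT
  TTTF.F
  T.T...
  TTTF.F
  .TTTFT
Step 3: 6 trees catch fire, 6 burn out
  T.TF.F
  TTF...
  T.T...
  TTF...
  .TTF.F
Step 4: 5 trees catch fire, 6 burn out
  T.F...
  TF....
  T.F...
  TF....
  .TF...
Step 5: 3 trees catch fire, 5 burn out
  T.....
  F.....
  T.....
  F.....
  .F....

T.....
F.....
T.....
F.....
.F....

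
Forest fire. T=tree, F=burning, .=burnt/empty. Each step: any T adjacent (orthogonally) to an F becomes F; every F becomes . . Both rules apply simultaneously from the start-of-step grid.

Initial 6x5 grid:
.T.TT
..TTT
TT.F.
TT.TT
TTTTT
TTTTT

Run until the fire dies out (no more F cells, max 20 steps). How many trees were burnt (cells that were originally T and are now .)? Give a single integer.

Step 1: +2 fires, +1 burnt (F count now 2)
Step 2: +5 fires, +2 burnt (F count now 5)
Step 3: +4 fires, +5 burnt (F count now 4)
Step 4: +3 fires, +4 burnt (F count now 3)
Step 5: +3 fires, +3 burnt (F count now 3)
Step 6: +3 fires, +3 burnt (F count now 3)
Step 7: +1 fires, +3 burnt (F count now 1)
Step 8: +0 fires, +1 burnt (F count now 0)
Fire out after step 8
Initially T: 22, now '.': 29
Total burnt (originally-T cells now '.'): 21

Answer: 21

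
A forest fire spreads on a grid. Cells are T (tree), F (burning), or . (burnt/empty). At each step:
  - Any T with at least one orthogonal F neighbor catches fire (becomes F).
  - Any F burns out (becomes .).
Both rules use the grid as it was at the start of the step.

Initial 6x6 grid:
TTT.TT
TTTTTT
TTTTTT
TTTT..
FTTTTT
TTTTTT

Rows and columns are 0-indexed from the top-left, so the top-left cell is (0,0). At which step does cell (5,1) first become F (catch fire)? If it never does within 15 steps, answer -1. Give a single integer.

Step 1: cell (5,1)='T' (+3 fires, +1 burnt)
Step 2: cell (5,1)='F' (+4 fires, +3 burnt)
  -> target ignites at step 2
Step 3: cell (5,1)='.' (+5 fires, +4 burnt)
Step 4: cell (5,1)='.' (+6 fires, +5 burnt)
Step 5: cell (5,1)='.' (+5 fires, +6 burnt)
Step 6: cell (5,1)='.' (+4 fires, +5 burnt)
Step 7: cell (5,1)='.' (+2 fires, +4 burnt)
Step 8: cell (5,1)='.' (+2 fires, +2 burnt)
Step 9: cell (5,1)='.' (+1 fires, +2 burnt)
Step 10: cell (5,1)='.' (+0 fires, +1 burnt)
  fire out at step 10

2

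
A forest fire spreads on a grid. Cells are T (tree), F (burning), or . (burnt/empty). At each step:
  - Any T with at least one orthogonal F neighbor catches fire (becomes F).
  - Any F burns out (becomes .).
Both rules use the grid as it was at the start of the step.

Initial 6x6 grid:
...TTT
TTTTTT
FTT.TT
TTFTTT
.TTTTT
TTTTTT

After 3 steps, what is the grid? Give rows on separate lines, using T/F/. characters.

Step 1: 7 trees catch fire, 2 burn out
  ...TTT
  FTTTTT
  .FF.TT
  FF.FTT
  .TFTTT
  TTTTTT
Step 2: 6 trees catch fire, 7 burn out
  ...TTT
  .FFTTT
  ....TT
  ....FT
  .F.FTT
  TTFTTT
Step 3: 6 trees catch fire, 6 burn out
  ...TTT
  ...FTT
  ....FT
  .....F
  ....FT
  TF.FTT

...TTT
...FTT
....FT
.....F
....FT
TF.FTT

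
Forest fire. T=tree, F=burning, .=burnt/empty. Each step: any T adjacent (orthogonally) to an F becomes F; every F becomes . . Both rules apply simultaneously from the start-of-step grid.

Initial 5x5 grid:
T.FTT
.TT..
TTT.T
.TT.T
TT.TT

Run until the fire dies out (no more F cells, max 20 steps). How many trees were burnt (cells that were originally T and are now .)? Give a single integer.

Step 1: +2 fires, +1 burnt (F count now 2)
Step 2: +3 fires, +2 burnt (F count now 3)
Step 3: +2 fires, +3 burnt (F count now 2)
Step 4: +2 fires, +2 burnt (F count now 2)
Step 5: +1 fires, +2 burnt (F count now 1)
Step 6: +1 fires, +1 burnt (F count now 1)
Step 7: +0 fires, +1 burnt (F count now 0)
Fire out after step 7
Initially T: 16, now '.': 20
Total burnt (originally-T cells now '.'): 11

Answer: 11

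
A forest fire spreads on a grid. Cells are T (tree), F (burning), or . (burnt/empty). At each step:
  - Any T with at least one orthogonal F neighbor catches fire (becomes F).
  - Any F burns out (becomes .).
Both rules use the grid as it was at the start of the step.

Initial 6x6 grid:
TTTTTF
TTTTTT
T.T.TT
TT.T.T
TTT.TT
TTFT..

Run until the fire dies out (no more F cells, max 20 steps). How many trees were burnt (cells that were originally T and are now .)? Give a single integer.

Answer: 26

Derivation:
Step 1: +5 fires, +2 burnt (F count now 5)
Step 2: +5 fires, +5 burnt (F count now 5)
Step 3: +6 fires, +5 burnt (F count now 6)
Step 4: +4 fires, +6 burnt (F count now 4)
Step 5: +5 fires, +4 burnt (F count now 5)
Step 6: +1 fires, +5 burnt (F count now 1)
Step 7: +0 fires, +1 burnt (F count now 0)
Fire out after step 7
Initially T: 27, now '.': 35
Total burnt (originally-T cells now '.'): 26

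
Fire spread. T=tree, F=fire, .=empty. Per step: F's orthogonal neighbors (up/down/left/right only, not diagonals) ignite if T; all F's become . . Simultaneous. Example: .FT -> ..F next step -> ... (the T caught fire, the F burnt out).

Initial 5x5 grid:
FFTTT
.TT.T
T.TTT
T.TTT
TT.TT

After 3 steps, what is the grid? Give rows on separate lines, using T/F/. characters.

Step 1: 2 trees catch fire, 2 burn out
  ..FTT
  .FT.T
  T.TTT
  T.TTT
  TT.TT
Step 2: 2 trees catch fire, 2 burn out
  ...FT
  ..F.T
  T.TTT
  T.TTT
  TT.TT
Step 3: 2 trees catch fire, 2 burn out
  ....F
  ....T
  T.FTT
  T.TTT
  TT.TT

....F
....T
T.FTT
T.TTT
TT.TT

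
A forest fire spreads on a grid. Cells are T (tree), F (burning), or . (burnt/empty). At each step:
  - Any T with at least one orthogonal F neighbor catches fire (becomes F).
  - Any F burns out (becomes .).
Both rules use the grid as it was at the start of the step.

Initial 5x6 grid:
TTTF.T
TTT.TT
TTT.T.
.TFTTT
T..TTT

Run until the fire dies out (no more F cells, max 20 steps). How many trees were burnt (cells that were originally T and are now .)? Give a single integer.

Step 1: +4 fires, +2 burnt (F count now 4)
Step 2: +5 fires, +4 burnt (F count now 5)
Step 3: +6 fires, +5 burnt (F count now 6)
Step 4: +3 fires, +6 burnt (F count now 3)
Step 5: +1 fires, +3 burnt (F count now 1)
Step 6: +1 fires, +1 burnt (F count now 1)
Step 7: +0 fires, +1 burnt (F count now 0)
Fire out after step 7
Initially T: 21, now '.': 29
Total burnt (originally-T cells now '.'): 20

Answer: 20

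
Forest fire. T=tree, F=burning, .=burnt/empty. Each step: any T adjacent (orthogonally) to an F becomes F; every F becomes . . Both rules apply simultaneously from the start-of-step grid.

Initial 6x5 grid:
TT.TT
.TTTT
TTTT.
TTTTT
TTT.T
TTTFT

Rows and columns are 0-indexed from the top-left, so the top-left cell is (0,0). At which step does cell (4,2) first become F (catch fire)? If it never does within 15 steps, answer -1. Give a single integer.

Step 1: cell (4,2)='T' (+2 fires, +1 burnt)
Step 2: cell (4,2)='F' (+3 fires, +2 burnt)
  -> target ignites at step 2
Step 3: cell (4,2)='.' (+4 fires, +3 burnt)
Step 4: cell (4,2)='.' (+4 fires, +4 burnt)
Step 5: cell (4,2)='.' (+4 fires, +4 burnt)
Step 6: cell (4,2)='.' (+3 fires, +4 burnt)
Step 7: cell (4,2)='.' (+3 fires, +3 burnt)
Step 8: cell (4,2)='.' (+2 fires, +3 burnt)
Step 9: cell (4,2)='.' (+0 fires, +2 burnt)
  fire out at step 9

2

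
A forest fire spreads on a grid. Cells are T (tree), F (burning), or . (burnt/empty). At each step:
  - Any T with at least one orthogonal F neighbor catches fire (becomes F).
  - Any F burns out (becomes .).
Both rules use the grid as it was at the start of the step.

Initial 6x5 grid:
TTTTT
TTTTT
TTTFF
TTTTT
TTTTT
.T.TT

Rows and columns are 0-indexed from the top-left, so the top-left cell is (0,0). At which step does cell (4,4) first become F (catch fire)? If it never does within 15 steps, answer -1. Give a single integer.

Step 1: cell (4,4)='T' (+5 fires, +2 burnt)
Step 2: cell (4,4)='F' (+7 fires, +5 burnt)
  -> target ignites at step 2
Step 3: cell (4,4)='.' (+7 fires, +7 burnt)
Step 4: cell (4,4)='.' (+4 fires, +7 burnt)
Step 5: cell (4,4)='.' (+3 fires, +4 burnt)
Step 6: cell (4,4)='.' (+0 fires, +3 burnt)
  fire out at step 6

2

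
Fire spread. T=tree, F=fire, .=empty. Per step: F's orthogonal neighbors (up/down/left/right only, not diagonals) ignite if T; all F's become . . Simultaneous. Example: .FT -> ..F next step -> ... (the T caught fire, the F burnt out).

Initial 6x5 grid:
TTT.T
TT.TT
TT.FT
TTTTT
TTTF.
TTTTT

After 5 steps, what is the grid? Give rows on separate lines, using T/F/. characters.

Step 1: 5 trees catch fire, 2 burn out
  TTT.T
  TT.FT
  TT..F
  TTTFT
  TTF..
  TTTFT
Step 2: 6 trees catch fire, 5 burn out
  TTT.T
  TT..F
  TT...
  TTF.F
  TF...
  TTF.F
Step 3: 4 trees catch fire, 6 burn out
  TTT.F
  TT...
  TT...
  TF...
  F....
  TF...
Step 4: 3 trees catch fire, 4 burn out
  TTT..
  TT...
  TF...
  F....
  .....
  F....
Step 5: 2 trees catch fire, 3 burn out
  TTT..
  TF...
  F....
  .....
  .....
  .....

TTT..
TF...
F....
.....
.....
.....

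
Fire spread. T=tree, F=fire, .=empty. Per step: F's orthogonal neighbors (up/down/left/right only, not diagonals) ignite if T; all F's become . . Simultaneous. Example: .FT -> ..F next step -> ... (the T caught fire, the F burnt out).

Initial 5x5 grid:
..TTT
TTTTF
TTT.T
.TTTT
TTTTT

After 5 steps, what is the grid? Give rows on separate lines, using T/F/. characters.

Step 1: 3 trees catch fire, 1 burn out
  ..TTF
  TTTF.
  TTT.F
  .TTTT
  TTTTT
Step 2: 3 trees catch fire, 3 burn out
  ..TF.
  TTF..
  TTT..
  .TTTF
  TTTTT
Step 3: 5 trees catch fire, 3 burn out
  ..F..
  TF...
  TTF..
  .TTF.
  TTTTF
Step 4: 4 trees catch fire, 5 burn out
  .....
  F....
  TF...
  .TF..
  TTTF.
Step 5: 3 trees catch fire, 4 burn out
  .....
  .....
  F....
  .F...
  TTF..

.....
.....
F....
.F...
TTF..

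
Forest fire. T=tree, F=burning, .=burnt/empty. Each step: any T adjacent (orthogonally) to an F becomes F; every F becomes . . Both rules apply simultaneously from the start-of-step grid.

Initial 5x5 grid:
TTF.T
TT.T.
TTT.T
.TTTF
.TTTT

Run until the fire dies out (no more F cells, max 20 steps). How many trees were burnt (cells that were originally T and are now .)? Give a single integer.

Answer: 15

Derivation:
Step 1: +4 fires, +2 burnt (F count now 4)
Step 2: +4 fires, +4 burnt (F count now 4)
Step 3: +5 fires, +4 burnt (F count now 5)
Step 4: +2 fires, +5 burnt (F count now 2)
Step 5: +0 fires, +2 burnt (F count now 0)
Fire out after step 5
Initially T: 17, now '.': 23
Total burnt (originally-T cells now '.'): 15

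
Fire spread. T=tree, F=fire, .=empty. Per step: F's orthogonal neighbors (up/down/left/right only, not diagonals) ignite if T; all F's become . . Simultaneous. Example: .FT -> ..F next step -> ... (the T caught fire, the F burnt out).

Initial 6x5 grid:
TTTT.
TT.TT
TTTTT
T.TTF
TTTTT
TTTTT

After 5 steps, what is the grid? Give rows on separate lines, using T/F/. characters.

Step 1: 3 trees catch fire, 1 burn out
  TTTT.
  TT.TT
  TTTTF
  T.TF.
  TTTTF
  TTTTT
Step 2: 5 trees catch fire, 3 burn out
  TTTT.
  TT.TF
  TTTF.
  T.F..
  TTTF.
  TTTTF
Step 3: 4 trees catch fire, 5 burn out
  TTTT.
  TT.F.
  TTF..
  T....
  TTF..
  TTTF.
Step 4: 4 trees catch fire, 4 burn out
  TTTF.
  TT...
  TF...
  T....
  TF...
  TTF..
Step 5: 5 trees catch fire, 4 burn out
  TTF..
  TF...
  F....
  T....
  F....
  TF...

TTF..
TF...
F....
T....
F....
TF...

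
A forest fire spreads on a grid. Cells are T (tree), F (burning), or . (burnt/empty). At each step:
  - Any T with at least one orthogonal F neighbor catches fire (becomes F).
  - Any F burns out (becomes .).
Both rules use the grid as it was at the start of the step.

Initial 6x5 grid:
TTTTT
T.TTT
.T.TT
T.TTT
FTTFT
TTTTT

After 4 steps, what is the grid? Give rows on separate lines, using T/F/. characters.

Step 1: 7 trees catch fire, 2 burn out
  TTTTT
  T.TTT
  .T.TT
  F.TFT
  .FF.F
  FTTFT
Step 2: 6 trees catch fire, 7 burn out
  TTTTT
  T.TTT
  .T.FT
  ..F.F
  .....
  .FF.F
Step 3: 2 trees catch fire, 6 burn out
  TTTTT
  T.TFT
  .T..F
  .....
  .....
  .....
Step 4: 3 trees catch fire, 2 burn out
  TTTFT
  T.F.F
  .T...
  .....
  .....
  .....

TTTFT
T.F.F
.T...
.....
.....
.....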